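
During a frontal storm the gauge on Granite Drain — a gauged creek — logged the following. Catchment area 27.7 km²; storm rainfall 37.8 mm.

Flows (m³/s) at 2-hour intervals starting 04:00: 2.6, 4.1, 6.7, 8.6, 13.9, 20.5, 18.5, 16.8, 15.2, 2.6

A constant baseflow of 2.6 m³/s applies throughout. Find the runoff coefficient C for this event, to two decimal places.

ΣQ_DR = 83.50 m³/s; V = ΣQ_DR·Δt = 6.012 × 10^5 m³.
Runoff depth d = V / A = 21.70 mm.
C = d / P = 21.70 / 37.8 = 0.57.

C ≈ 0.57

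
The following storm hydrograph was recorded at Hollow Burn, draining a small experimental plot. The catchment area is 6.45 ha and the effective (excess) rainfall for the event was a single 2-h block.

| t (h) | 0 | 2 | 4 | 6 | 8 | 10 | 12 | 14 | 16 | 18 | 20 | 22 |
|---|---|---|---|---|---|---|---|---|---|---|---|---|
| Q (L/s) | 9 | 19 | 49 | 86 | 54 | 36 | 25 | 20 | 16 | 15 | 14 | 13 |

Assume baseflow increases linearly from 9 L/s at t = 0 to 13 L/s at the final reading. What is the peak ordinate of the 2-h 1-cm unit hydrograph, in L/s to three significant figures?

Direct runoff: 0.00, 9.64, 39.27, 75.91, 43.55, 25.18, 13.82, 8.45, 4.09, 2.73, 1.36, 0.00 L/s; ΣQ_DR = 224.0 L/s, peak = 75.91 L/s.
Runoff depth d = ΣQ_DR·Δt / A = 224.0 × 7200 / (6.45 ha) = 25.00 mm.
The 1-cm UH is the DRH scaled by (10 mm)/d, so U_p = 75.91 × 10/25.00 = 30.4 L/s.

U_p ≈ 30.4 L/s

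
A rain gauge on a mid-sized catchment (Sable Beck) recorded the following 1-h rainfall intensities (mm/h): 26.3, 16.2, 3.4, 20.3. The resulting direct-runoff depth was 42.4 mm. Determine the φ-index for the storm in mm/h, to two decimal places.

φ ≈ 6.80 mm/h

Only the 3 blocks with intensity above φ contribute runoff: 26.3, 16.2, 20.3 mm/h.
Σ(I−φ)·Δt = d  ⇒  (26.3+16.2+20.3 − 3φ)·1 = 42.4
φ = (62.80 − 42.4/1) / 3 = 6.80 mm/h.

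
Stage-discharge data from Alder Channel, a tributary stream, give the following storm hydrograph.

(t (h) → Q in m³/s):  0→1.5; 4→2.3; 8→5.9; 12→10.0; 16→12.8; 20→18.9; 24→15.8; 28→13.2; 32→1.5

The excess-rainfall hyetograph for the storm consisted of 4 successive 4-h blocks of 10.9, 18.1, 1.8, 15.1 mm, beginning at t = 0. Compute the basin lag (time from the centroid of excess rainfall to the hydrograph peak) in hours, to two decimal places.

t_L ≈ 12.16 h

Centroid of excess rainfall: t_c = Σ P_i·t̄_i / ΣP_i = 7.8388 h (block centres at 2, 6, 10, 14 h).
Hydrograph peak occurs at t = 20 h, so basin lag t_L = 20 − 7.8388 = 12.16 h.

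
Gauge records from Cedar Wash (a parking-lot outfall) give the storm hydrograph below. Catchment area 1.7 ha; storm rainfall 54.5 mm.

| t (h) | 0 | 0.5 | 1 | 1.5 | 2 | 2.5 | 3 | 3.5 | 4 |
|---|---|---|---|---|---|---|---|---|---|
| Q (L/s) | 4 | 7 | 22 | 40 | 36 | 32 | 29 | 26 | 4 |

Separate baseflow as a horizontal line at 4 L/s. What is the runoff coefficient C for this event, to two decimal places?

ΣQ_DR = 164.0 L/s; V = ΣQ_DR·Δt = 2.952 × 10^5 L.
Runoff depth d = V / A = 17.36 mm.
C = d / P = 17.36 / 54.5 = 0.32.

C ≈ 0.32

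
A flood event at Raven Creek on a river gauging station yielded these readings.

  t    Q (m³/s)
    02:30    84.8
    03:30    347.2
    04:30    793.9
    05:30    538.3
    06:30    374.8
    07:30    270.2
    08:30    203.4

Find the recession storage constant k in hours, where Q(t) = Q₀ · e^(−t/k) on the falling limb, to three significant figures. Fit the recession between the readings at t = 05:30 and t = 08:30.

On the falling limb, Q drops from 538.3 to 203.4 m³/s between t = 05:30 and t = 08:30 (Δt = 3 h).
k = −Δt / ln(Q₂/Q₁) = −3 / ln(203.4/538.3) = 3.08 h.

k ≈ 3.08 h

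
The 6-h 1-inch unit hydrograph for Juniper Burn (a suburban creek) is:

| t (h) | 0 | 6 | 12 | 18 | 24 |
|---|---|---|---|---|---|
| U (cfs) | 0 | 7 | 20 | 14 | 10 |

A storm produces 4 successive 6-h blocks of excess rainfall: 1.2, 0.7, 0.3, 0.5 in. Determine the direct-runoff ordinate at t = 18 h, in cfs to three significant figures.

Q ≈ 32.9 cfs

By discrete convolution, Q_j = Σ (P_i / 1 in) · U_{j−i}.
At t = 18 h (j=3): Q = (1.2/1)·14 + (0.7/1)·20 + (0.3/1)·7 + (0.5/1)·0 = 32.9 cfs.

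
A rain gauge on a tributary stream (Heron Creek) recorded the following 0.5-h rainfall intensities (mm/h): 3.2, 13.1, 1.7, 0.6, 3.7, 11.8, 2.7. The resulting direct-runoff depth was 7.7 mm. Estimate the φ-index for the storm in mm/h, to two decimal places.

Only the 2 blocks with intensity above φ contribute runoff: 13.1, 11.8 mm/h.
Σ(I−φ)·Δt = d  ⇒  (13.1+11.8 − 2φ)·0.5 = 7.7
φ = (24.90 − 7.7/0.5) / 2 = 4.75 mm/h.

φ ≈ 4.75 mm/h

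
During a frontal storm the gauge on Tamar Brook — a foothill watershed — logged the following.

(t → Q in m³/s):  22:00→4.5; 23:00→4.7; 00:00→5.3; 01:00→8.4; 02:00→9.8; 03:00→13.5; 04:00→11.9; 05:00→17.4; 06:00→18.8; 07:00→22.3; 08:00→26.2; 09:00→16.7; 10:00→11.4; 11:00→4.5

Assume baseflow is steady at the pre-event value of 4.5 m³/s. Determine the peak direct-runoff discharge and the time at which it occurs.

Subtracting baseflow gives direct-runoff ordinates: 0.0, 0.2, 0.8, 3.9, 5.3, 9.0, 7.4, 12.9, 14.3, 17.8, 21.7, 12.2, 6.9, 0.0 m³/s.
The maximum is 21.7 m³/s, occurring at the reading for t = 08:00.

Q_p = 21.7 m³/s at t = 08:00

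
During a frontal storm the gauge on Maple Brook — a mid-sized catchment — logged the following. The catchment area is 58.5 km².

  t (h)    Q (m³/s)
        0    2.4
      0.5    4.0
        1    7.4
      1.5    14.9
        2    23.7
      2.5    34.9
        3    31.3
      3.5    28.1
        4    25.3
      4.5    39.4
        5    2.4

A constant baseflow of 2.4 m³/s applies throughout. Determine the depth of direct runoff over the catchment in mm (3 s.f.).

d ≈ 5.77 mm

Direct runoff: 0.0, 1.6, 5.0, 12.5, 21.3, 32.5, 28.9, 25.7, 22.9, 37.0, 0.0 m³/s; ΣQ_DR = 187.4 m³/s.
V = ΣQ_DR · Δt = 187.4 × 1800 s = 3.373 × 10^5 m³.
Over A = 58.5 km², depth = V / A = 5.77 mm.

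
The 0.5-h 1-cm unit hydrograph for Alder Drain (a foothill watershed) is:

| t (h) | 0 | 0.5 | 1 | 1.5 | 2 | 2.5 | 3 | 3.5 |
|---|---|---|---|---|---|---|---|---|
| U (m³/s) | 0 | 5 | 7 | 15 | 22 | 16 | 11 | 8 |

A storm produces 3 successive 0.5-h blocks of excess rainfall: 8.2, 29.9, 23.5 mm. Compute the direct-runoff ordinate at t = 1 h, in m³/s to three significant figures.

By discrete convolution, Q_j = Σ (P_i / 10 mm) · U_{j−i}.
At t = 1 h (j=2): Q = (8.2/10)·7 + (29.9/10)·5 + (23.5/10)·0 = 20.7 m³/s.

Q ≈ 20.7 m³/s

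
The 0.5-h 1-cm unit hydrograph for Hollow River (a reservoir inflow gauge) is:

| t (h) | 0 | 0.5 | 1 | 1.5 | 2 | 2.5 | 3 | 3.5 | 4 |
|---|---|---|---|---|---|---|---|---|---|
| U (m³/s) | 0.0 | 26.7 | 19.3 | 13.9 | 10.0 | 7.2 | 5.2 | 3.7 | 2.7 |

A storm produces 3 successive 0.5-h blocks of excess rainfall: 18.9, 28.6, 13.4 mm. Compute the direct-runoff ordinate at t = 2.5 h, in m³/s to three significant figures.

By discrete convolution, Q_j = Σ (P_i / 10 mm) · U_{j−i}.
At t = 2.5 h (j=5): Q = (18.9/10)·7.2 + (28.6/10)·10.0 + (13.4/10)·13.9 = 60.8 m³/s.

Q ≈ 60.8 m³/s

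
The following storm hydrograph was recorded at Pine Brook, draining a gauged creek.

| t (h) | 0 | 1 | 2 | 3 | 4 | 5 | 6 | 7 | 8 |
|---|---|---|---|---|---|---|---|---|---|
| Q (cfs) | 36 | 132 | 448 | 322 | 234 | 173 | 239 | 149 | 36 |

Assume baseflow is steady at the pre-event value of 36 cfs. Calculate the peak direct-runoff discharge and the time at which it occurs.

Q_p = 412.0 cfs at t = 2 h

Subtracting baseflow gives direct-runoff ordinates: 0.0, 96.0, 412.0, 286.0, 198.0, 137.0, 203.0, 113.0, 0.0 cfs.
The maximum is 412.0 cfs, occurring at the reading for t = 2 h.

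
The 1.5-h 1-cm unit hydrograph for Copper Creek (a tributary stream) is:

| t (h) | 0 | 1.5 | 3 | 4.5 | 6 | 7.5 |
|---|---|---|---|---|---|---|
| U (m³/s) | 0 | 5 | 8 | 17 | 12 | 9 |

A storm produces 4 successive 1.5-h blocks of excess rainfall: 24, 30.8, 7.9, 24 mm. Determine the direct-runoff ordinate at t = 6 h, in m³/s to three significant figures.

By discrete convolution, Q_j = Σ (P_i / 10 mm) · U_{j−i}.
At t = 6 h (j=4): Q = (24/10)·12 + (30.8/10)·17 + (7.9/10)·8 + (24/10)·5 = 99.5 m³/s.

Q ≈ 99.5 m³/s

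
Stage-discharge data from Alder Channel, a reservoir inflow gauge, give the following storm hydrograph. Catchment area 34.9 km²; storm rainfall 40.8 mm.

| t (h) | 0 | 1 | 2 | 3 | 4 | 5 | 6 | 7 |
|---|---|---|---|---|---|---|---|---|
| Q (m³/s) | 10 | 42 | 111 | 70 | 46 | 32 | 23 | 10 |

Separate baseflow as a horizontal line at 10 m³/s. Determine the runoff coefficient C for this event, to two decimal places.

C ≈ 0.67

ΣQ_DR = 264.0 m³/s; V = ΣQ_DR·Δt = 9.504 × 10^5 m³.
Runoff depth d = V / A = 27.23 mm.
C = d / P = 27.23 / 40.8 = 0.67.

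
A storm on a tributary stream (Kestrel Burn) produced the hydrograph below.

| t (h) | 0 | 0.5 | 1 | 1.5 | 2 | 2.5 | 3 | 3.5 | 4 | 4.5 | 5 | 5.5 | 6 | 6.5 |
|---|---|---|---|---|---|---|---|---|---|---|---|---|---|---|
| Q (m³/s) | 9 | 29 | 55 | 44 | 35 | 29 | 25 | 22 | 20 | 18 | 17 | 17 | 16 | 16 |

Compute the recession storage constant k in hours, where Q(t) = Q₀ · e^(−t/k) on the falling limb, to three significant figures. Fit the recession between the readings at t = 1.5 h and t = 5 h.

On the falling limb, Q drops from 44 to 17 m³/s between t = 1.5 h and t = 5 h (Δt = 3.5 h).
k = −Δt / ln(Q₂/Q₁) = −3.5 / ln(17/44) = 3.68 h.

k ≈ 3.68 h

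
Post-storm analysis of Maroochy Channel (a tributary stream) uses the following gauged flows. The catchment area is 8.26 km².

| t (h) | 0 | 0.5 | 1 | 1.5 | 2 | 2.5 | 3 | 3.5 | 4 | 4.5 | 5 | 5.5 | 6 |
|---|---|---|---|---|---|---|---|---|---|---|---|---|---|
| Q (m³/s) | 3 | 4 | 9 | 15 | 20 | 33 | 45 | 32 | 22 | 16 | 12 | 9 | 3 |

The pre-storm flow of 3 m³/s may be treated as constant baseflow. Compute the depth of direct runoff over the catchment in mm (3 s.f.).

d ≈ 40.1 mm

Direct runoff: 0.0, 1.0, 6.0, 12.0, 17.0, 30.0, 42.0, 29.0, 19.0, 13.0, 9.0, 6.0, 0.0 m³/s; ΣQ_DR = 184.0 m³/s.
V = ΣQ_DR · Δt = 184.0 × 1800 s = 3.312 × 10^5 m³.
Over A = 8.26 km², depth = V / A = 40.1 mm.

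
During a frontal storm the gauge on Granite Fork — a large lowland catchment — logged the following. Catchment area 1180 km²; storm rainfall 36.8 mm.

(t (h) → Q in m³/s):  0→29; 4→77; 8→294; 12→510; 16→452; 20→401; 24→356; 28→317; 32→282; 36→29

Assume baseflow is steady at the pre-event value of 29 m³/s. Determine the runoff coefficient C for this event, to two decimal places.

C ≈ 0.81

ΣQ_DR = 2457 m³/s; V = ΣQ_DR·Δt = 3.538 × 10^7 m³.
Runoff depth d = V / A = 29.98 mm.
C = d / P = 29.98 / 36.8 = 0.81.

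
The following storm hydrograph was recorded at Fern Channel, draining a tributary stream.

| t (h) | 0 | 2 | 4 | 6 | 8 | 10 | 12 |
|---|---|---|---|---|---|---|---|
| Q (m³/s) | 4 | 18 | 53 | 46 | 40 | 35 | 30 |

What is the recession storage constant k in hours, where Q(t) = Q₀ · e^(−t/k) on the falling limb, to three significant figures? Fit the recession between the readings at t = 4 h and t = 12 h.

k ≈ 14.1 h

On the falling limb, Q drops from 53 to 30 m³/s between t = 4 h and t = 12 h (Δt = 8 h).
k = −Δt / ln(Q₂/Q₁) = −8 / ln(30/53) = 14.1 h.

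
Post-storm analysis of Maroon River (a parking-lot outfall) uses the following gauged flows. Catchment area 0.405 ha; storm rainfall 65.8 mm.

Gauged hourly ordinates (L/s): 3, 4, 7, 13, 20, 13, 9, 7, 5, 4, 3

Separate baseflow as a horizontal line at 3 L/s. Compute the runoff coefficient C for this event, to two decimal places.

ΣQ_DR = 55.00 L/s; V = ΣQ_DR·Δt = 1.980 × 10^5 L.
Runoff depth d = V / A = 48.89 mm.
C = d / P = 48.89 / 65.8 = 0.74.

C ≈ 0.74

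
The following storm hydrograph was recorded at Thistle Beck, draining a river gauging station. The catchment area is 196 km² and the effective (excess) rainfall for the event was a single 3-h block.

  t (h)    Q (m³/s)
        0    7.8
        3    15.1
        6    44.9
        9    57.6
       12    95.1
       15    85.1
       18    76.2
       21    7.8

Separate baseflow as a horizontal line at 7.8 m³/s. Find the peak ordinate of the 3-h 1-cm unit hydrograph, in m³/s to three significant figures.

Direct runoff: 0.0, 7.3, 37.1, 49.8, 87.3, 77.3, 68.4, 0.0 m³/s; ΣQ_DR = 327.2 m³/s, peak = 87.3 m³/s.
Runoff depth d = ΣQ_DR·Δt / A = 327.2 × 10800 / (196 km²) = 18.03 mm.
The 1-cm UH is the DRH scaled by (10 mm)/d, so U_p = 87.3 × 10/18.03 = 48.4 m³/s.

U_p ≈ 48.4 m³/s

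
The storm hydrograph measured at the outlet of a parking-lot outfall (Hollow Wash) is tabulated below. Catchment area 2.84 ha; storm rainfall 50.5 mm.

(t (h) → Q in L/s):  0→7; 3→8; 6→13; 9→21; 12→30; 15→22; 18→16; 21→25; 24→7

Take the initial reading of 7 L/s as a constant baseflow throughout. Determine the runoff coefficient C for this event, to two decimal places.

C ≈ 0.65

ΣQ_DR = 86.00 L/s; V = ΣQ_DR·Δt = 9.288 × 10^5 L.
Runoff depth d = V / A = 32.70 mm.
C = d / P = 32.70 / 50.5 = 0.65.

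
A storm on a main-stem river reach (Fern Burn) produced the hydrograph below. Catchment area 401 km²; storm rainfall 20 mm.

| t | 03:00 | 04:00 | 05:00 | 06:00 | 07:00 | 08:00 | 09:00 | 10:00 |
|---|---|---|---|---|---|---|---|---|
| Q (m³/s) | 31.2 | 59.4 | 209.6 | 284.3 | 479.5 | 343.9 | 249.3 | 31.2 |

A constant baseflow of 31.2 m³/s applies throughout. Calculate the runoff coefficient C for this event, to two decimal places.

ΣQ_DR = 1439 m³/s; V = ΣQ_DR·Δt = 5.180 × 10^6 m³.
Runoff depth d = V / A = 12.92 mm.
C = d / P = 12.92 / 20 = 0.65.

C ≈ 0.65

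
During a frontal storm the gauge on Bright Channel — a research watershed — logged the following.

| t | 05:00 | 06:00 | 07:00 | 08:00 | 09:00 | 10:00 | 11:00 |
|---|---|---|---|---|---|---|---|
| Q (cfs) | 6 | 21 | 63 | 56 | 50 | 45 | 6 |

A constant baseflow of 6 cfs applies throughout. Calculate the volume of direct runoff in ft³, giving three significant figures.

V ≈ 7.38 × 10^5 ft³

Direct-runoff ordinates (Q − Q_b): 0.0, 15.0, 57.0, 50.0, 44.0, 39.0, 0.0 cfs.
ΣQ_DR = 205.0 cfs.
With Δt = 1 h = 3600 s, V = ΣQ_DR · Δt = 205.0 × 3600 = 7.38 × 10^5 ft³.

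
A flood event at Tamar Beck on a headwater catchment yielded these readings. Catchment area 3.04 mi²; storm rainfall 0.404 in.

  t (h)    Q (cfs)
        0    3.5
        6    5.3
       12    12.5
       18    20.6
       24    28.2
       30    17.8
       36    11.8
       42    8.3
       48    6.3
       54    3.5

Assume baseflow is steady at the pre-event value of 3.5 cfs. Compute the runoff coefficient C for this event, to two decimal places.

C ≈ 0.63

ΣQ_DR = 82.80 cfs; V = ΣQ_DR·Δt = 1.788 × 10^6 ft³.
Runoff depth d = V / A = 0.2532 in.
C = d / P = 0.2532 / 0.404 = 0.63.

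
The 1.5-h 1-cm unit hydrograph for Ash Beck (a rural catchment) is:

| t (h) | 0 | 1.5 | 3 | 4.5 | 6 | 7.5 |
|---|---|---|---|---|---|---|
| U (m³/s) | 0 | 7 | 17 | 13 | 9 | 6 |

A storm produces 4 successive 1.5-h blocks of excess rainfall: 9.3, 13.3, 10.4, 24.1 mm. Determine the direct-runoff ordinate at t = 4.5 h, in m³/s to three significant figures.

By discrete convolution, Q_j = Σ (P_i / 10 mm) · U_{j−i}.
At t = 4.5 h (j=3): Q = (9.3/10)·13 + (13.3/10)·17 + (10.4/10)·7 + (24.1/10)·0 = 42.0 m³/s.

Q ≈ 42.0 m³/s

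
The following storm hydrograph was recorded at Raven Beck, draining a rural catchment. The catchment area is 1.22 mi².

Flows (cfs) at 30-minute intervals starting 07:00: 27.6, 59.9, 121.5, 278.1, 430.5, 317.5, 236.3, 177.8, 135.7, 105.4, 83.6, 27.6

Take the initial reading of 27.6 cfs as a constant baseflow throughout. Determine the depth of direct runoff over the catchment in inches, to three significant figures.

d ≈ 1.06 in

Direct runoff: 0.0, 32.3, 93.9, 250.5, 402.9, 289.9, 208.7, 150.2, 108.1, 77.8, 56.0, 0.0 cfs; ΣQ_DR = 1670 cfs.
V = ΣQ_DR · Δt = 1670 × 1800 s = 3.007 × 10^6 ft³.
Over A = 1.22 mi², depth = V / A = 1.06 in.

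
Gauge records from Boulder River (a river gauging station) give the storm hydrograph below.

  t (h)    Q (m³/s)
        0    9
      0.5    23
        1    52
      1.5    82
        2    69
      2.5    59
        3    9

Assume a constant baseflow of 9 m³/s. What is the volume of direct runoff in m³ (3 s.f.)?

V ≈ 4.32 × 10^5 m³

Direct-runoff ordinates (Q − Q_b): 0.0, 14.0, 43.0, 73.0, 60.0, 50.0, 0.0 m³/s.
ΣQ_DR = 240.0 m³/s.
With Δt = 0.5 h = 1800 s, V = ΣQ_DR · Δt = 240.0 × 1800 = 4.32 × 10^5 m³.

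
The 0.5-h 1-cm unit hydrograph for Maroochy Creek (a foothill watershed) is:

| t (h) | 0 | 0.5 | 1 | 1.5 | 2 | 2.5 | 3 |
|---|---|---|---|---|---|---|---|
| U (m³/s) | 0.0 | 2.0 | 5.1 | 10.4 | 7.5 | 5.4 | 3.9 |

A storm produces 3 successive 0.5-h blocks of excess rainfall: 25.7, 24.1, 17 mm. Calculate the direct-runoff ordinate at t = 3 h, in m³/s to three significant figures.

By discrete convolution, Q_j = Σ (P_i / 10 mm) · U_{j−i}.
At t = 3 h (j=6): Q = (25.7/10)·3.9 + (24.1/10)·5.4 + (17/10)·7.5 = 35.8 m³/s.

Q ≈ 35.8 m³/s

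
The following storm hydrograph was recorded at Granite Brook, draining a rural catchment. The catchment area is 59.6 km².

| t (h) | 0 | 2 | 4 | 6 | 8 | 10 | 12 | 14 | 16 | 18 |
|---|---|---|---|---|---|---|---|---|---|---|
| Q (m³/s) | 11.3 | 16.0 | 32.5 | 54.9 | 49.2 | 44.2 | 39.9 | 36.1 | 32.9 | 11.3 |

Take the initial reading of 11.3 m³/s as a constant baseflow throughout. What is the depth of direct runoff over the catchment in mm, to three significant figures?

d ≈ 26.0 mm

Direct runoff: 0.0, 4.7, 21.2, 43.6, 37.9, 32.9, 28.6, 24.8, 21.6, 0.0 m³/s; ΣQ_DR = 215.3 m³/s.
V = ΣQ_DR · Δt = 215.3 × 7200 s = 1.550 × 10^6 m³.
Over A = 59.6 km², depth = V / A = 26.0 mm.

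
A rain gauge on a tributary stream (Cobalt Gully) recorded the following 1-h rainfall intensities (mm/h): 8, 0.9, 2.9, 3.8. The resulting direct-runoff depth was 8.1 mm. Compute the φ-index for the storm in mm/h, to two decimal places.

Only the 3 blocks with intensity above φ contribute runoff: 8, 2.9, 3.8 mm/h.
Σ(I−φ)·Δt = d  ⇒  (8+2.9+3.8 − 3φ)·1 = 8.1
φ = (14.70 − 8.1/1) / 3 = 2.20 mm/h.

φ ≈ 2.20 mm/h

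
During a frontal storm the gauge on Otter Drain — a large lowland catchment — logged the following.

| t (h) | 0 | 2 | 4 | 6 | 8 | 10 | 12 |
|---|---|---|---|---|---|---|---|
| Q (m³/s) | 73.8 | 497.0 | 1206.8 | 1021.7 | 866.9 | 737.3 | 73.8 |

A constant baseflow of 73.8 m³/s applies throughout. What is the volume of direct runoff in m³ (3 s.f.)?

V ≈ 2.85 × 10^7 m³

Direct-runoff ordinates (Q − Q_b): 0.0, 423.2, 1133.0, 947.9, 793.1, 663.5, 0.0 m³/s.
ΣQ_DR = 3961 m³/s.
With Δt = 2 h = 7200 s, V = ΣQ_DR · Δt = 3961 × 7200 = 2.85 × 10^7 m³.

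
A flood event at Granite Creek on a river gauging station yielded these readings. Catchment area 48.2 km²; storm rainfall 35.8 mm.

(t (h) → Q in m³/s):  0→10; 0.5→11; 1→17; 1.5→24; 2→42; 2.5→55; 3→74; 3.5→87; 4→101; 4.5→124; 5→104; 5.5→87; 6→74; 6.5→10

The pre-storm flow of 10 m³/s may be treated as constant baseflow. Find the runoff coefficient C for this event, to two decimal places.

ΣQ_DR = 680.0 m³/s; V = ΣQ_DR·Δt = 1.224 × 10^6 m³.
Runoff depth d = V / A = 25.39 mm.
C = d / P = 25.39 / 35.8 = 0.71.

C ≈ 0.71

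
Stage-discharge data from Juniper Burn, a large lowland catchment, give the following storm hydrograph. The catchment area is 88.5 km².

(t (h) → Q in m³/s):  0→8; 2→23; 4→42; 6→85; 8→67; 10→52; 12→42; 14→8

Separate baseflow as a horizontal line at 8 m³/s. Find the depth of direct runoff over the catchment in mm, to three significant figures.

Direct runoff: 0.0, 15.0, 34.0, 77.0, 59.0, 44.0, 34.0, 0.0 m³/s; ΣQ_DR = 263.0 m³/s.
V = ΣQ_DR · Δt = 263.0 × 7200 s = 1.894 × 10^6 m³.
Over A = 88.5 km², depth = V / A = 21.4 mm.

d ≈ 21.4 mm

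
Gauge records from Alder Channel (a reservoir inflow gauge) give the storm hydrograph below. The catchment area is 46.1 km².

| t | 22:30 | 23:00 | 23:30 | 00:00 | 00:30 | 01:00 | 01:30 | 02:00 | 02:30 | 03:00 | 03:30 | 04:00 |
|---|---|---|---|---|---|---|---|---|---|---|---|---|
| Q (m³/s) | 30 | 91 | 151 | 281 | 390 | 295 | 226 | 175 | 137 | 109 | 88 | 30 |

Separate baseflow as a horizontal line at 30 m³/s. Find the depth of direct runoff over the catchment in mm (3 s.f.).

Direct runoff: 0.0, 61.0, 121.0, 251.0, 360.0, 265.0, 196.0, 145.0, 107.0, 79.0, 58.0, 0.0 m³/s; ΣQ_DR = 1643 m³/s.
V = ΣQ_DR · Δt = 1643 × 1800 s = 2.957 × 10^6 m³.
Over A = 46.1 km², depth = V / A = 64.2 mm.

d ≈ 64.2 mm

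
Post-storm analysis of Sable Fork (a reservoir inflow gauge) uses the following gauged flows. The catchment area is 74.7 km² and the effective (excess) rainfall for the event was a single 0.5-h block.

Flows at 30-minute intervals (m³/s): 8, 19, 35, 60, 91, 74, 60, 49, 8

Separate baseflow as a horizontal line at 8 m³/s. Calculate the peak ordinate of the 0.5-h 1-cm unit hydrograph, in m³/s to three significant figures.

U_p ≈ 104 m³/s

Direct runoff: 0.0, 11.0, 27.0, 52.0, 83.0, 66.0, 52.0, 41.0, 0.0 m³/s; ΣQ_DR = 332.0 m³/s, peak = 83.0 m³/s.
Runoff depth d = ΣQ_DR·Δt / A = 332.0 × 1800 / (74.7 km²) = 8.000 mm.
The 1-cm UH is the DRH scaled by (10 mm)/d, so U_p = 83.0 × 10/8.000 = 104 m³/s.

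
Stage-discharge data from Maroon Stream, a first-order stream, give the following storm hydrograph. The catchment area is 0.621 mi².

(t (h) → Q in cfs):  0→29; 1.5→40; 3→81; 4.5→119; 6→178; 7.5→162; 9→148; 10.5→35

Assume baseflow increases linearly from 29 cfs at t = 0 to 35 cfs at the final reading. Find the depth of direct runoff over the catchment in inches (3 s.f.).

Direct runoff: 0.00, 10.14, 50.29, 87.43, 145.57, 128.71, 113.86, 0.00 cfs; ΣQ_DR = 536.0 cfs.
V = ΣQ_DR · Δt = 536.0 × 5400 s = 2.894 × 10^6 ft³.
Over A = 0.621 mi², depth = V / A = 2.01 in.

d ≈ 2.01 in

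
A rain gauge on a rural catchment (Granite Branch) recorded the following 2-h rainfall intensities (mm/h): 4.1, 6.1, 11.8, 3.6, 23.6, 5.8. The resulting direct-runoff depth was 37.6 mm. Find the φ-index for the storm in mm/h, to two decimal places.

φ ≈ 8.30 mm/h

Only the 2 blocks with intensity above φ contribute runoff: 11.8, 23.6 mm/h.
Σ(I−φ)·Δt = d  ⇒  (11.8+23.6 − 2φ)·2 = 37.6
φ = (35.40 − 37.6/2) / 2 = 8.30 mm/h.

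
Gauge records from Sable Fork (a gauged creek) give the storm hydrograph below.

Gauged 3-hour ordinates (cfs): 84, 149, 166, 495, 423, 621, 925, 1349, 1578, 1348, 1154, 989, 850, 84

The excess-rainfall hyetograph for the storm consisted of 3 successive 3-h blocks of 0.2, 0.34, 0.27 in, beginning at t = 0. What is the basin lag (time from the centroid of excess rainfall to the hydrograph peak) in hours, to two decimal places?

t_L ≈ 19.24 h

Centroid of excess rainfall: t_c = Σ P_i·t̄_i / ΣP_i = 4.7593 h (block centres at 1.5, 4.5, 7.5 h).
Hydrograph peak occurs at t = 24 h, so basin lag t_L = 24 − 4.7593 = 19.24 h.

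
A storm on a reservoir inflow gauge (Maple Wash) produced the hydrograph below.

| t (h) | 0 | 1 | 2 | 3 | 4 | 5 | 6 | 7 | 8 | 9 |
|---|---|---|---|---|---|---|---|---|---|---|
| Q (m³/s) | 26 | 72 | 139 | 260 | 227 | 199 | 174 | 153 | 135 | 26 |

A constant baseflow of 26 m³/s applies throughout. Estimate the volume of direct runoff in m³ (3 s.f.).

Direct-runoff ordinates (Q − Q_b): 0.0, 46.0, 113.0, 234.0, 201.0, 173.0, 148.0, 127.0, 109.0, 0.0 m³/s.
ΣQ_DR = 1151 m³/s.
With Δt = 1 h = 3600 s, V = ΣQ_DR · Δt = 1151 × 3600 = 4.14 × 10^6 m³.

V ≈ 4.14 × 10^6 m³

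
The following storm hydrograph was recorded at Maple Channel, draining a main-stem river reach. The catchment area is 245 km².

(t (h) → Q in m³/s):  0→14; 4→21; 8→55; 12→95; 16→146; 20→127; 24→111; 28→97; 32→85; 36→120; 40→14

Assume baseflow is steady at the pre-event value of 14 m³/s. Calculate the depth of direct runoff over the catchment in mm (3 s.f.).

d ≈ 43.0 mm

Direct runoff: 0.0, 7.0, 41.0, 81.0, 132.0, 113.0, 97.0, 83.0, 71.0, 106.0, 0.0 m³/s; ΣQ_DR = 731.0 m³/s.
V = ΣQ_DR · Δt = 731.0 × 14400 s = 1.053 × 10^7 m³.
Over A = 245 km², depth = V / A = 43.0 mm.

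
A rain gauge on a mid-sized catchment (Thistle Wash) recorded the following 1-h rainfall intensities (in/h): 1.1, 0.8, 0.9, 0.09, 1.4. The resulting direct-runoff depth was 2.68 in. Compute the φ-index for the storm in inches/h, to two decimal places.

φ ≈ 0.38 in/h

Only the 4 blocks with intensity above φ contribute runoff: 1.1, 0.8, 0.9, 1.4 in/h.
Σ(I−φ)·Δt = d  ⇒  (1.1+0.8+0.9+1.4 − 4φ)·1 = 2.68
φ = (4.200 − 2.68/1) / 4 = 0.38 in/h.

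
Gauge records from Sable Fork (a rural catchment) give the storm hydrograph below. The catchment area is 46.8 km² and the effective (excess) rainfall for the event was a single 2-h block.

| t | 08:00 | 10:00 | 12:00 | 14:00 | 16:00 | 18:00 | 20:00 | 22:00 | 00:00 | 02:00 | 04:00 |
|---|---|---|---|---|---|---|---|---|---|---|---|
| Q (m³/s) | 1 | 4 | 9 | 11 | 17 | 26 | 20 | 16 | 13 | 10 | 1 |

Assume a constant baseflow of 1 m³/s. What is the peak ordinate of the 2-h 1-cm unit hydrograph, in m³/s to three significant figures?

Direct runoff: 0.0, 3.0, 8.0, 10.0, 16.0, 25.0, 19.0, 15.0, 12.0, 9.0, 0.0 m³/s; ΣQ_DR = 117.0 m³/s, peak = 25.0 m³/s.
Runoff depth d = ΣQ_DR·Δt / A = 117.0 × 7200 / (46.8 km²) = 18.00 mm.
The 1-cm UH is the DRH scaled by (10 mm)/d, so U_p = 25.0 × 10/18.00 = 13.9 m³/s.

U_p ≈ 13.9 m³/s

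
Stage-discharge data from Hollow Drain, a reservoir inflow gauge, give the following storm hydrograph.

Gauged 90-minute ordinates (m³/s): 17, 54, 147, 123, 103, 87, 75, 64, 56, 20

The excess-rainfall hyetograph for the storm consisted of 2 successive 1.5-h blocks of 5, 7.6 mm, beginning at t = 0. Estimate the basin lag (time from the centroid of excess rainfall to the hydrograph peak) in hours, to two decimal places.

t_L ≈ 1.35 h

Centroid of excess rainfall: t_c = Σ P_i·t̄_i / ΣP_i = 1.6548 h (block centres at 0.75, 2.25 h).
Hydrograph peak occurs at t = 3 h, so basin lag t_L = 3 − 1.6548 = 1.35 h.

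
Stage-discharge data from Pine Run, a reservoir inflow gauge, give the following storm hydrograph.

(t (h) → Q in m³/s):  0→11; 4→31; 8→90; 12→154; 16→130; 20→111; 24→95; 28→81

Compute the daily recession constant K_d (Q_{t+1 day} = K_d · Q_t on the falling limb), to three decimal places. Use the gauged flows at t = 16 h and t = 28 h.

Between t = 16 h and t = 28 h the flow falls from 130 to 81 m³/s over 3×4 h = 12 h.
Per-interval ratio K = (81/130)^(1/3) = 0.8541; K_d = K^(24/4) = 0.388.

K_d ≈ 0.388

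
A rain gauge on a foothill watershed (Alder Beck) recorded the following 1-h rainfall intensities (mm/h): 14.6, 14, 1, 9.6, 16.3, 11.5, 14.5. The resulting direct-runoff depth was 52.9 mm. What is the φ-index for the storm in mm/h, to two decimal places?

φ ≈ 4.60 mm/h

Only the 6 blocks with intensity above φ contribute runoff: 14.6, 14, 9.6, 16.3, 11.5, 14.5 mm/h.
Σ(I−φ)·Δt = d  ⇒  (14.6+14+9.6+16.3+11.5+14.5 − 6φ)·1 = 52.9
φ = (80.50 − 52.9/1) / 6 = 4.60 mm/h.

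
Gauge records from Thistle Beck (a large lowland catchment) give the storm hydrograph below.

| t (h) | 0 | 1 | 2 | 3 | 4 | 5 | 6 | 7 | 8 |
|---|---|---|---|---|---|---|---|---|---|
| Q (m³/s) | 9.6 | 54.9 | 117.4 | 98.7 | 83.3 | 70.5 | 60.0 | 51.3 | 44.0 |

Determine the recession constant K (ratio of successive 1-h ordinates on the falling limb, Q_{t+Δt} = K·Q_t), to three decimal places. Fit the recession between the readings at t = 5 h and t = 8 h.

K ≈ 0.855

Using the recession-limb readings at t = 5 h and t = 8 h: Q falls from 70.5 to 44.0 m³/s over 3 intervals.
K = (Q₂/Q₁)^(1/3) = (44.0/70.5)^(1/3) = 0.855.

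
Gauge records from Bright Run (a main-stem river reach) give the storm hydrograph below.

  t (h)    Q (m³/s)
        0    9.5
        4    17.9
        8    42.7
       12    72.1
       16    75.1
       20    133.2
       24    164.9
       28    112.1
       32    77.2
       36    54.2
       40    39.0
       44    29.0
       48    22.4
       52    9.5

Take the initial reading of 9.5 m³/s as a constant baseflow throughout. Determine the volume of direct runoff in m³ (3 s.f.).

Direct-runoff ordinates (Q − Q_b): 0.0, 8.4, 33.2, 62.6, 65.6, 123.7, 155.4, 102.6, 67.7, 44.7, 29.5, 19.5, 12.9, 0.0 m³/s.
ΣQ_DR = 725.8 m³/s.
With Δt = 4 h = 14400 s, V = ΣQ_DR · Δt = 725.8 × 14400 = 1.05 × 10^7 m³.

V ≈ 1.05 × 10^7 m³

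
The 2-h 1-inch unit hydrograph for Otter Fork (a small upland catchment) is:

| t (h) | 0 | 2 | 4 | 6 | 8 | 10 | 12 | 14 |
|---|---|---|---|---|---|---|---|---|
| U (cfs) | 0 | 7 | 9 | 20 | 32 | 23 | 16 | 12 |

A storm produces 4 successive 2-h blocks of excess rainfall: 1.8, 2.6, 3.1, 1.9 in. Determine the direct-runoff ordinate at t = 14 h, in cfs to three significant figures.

By discrete convolution, Q_j = Σ (P_i / 1 in) · U_{j−i}.
At t = 14 h (j=7): Q = (1.8/1)·12 + (2.6/1)·16 + (3.1/1)·23 + (1.9/1)·32 = 195 cfs.

Q ≈ 195 cfs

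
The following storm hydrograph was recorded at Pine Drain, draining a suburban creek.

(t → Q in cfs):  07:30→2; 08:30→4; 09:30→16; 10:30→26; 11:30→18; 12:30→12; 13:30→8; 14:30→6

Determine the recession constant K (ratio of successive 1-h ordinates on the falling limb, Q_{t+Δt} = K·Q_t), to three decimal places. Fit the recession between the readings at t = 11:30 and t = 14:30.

K ≈ 0.693

Using the recession-limb readings at t = 11:30 and t = 14:30: Q falls from 18 to 6 cfs over 3 intervals.
K = (Q₂/Q₁)^(1/3) = (6/18)^(1/3) = 0.693.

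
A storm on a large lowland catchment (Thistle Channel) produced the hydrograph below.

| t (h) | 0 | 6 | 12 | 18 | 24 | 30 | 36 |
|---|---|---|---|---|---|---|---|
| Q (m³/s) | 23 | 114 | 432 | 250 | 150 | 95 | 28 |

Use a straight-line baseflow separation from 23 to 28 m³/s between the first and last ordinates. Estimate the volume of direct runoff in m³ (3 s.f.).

Direct-runoff ordinates (Q − Q_b): 0.00, 90.17, 407.33, 224.50, 123.67, 67.83, 0.00 m³/s.
ΣQ_DR = 913.5 m³/s.
With Δt = 6 h = 21600 s, V = ΣQ_DR · Δt = 913.5 × 21600 = 1.97 × 10^7 m³.

V ≈ 1.97 × 10^7 m³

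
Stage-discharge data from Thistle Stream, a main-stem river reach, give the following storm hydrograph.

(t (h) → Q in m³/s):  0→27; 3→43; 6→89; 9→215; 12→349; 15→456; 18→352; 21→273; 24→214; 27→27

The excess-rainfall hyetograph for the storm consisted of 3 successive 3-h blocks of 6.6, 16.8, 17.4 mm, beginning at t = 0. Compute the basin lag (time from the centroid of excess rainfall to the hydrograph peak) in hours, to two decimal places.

Centroid of excess rainfall: t_c = Σ P_i·t̄_i / ΣP_i = 5.2941 h (block centres at 1.5, 4.5, 7.5 h).
Hydrograph peak occurs at t = 15 h, so basin lag t_L = 15 − 5.2941 = 9.71 h.

t_L ≈ 9.71 h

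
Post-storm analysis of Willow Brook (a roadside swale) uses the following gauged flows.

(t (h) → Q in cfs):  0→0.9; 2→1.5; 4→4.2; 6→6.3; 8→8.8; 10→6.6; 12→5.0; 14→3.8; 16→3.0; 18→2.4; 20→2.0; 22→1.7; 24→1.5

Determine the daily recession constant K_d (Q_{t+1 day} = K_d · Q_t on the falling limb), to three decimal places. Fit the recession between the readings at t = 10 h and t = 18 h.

Between t = 10 h and t = 18 h the flow falls from 6.6 to 2.4 cfs over 4×2 h = 8 h.
Per-interval ratio K = (2.4/6.6)^(1/4) = 0.7765; K_d = K^(24/2) = 0.048.

K_d ≈ 0.048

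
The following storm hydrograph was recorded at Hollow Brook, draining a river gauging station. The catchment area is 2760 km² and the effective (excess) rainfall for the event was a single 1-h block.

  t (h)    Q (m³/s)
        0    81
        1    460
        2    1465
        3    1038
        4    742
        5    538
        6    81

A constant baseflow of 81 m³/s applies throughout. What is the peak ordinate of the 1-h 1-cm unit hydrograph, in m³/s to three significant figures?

U_p ≈ 2760 m³/s

Direct runoff: 0.0, 379.0, 1384.0, 957.0, 661.0, 457.0, 0.0 m³/s; ΣQ_DR = 3838 m³/s, peak = 1384.0 m³/s.
Runoff depth d = ΣQ_DR·Δt / A = 3838 × 3600 / (2760 km²) = 5.006 mm.
The 1-cm UH is the DRH scaled by (10 mm)/d, so U_p = 1384.0 × 10/5.006 = 2760 m³/s.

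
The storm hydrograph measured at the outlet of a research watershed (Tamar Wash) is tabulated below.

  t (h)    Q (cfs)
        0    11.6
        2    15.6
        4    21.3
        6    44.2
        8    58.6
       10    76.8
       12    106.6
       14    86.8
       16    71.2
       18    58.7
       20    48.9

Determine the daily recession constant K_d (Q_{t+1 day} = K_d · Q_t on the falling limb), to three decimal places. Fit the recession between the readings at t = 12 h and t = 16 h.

Between t = 12 h and t = 16 h the flow falls from 106.6 to 71.2 cfs over 2×2 h = 4 h.
Per-interval ratio K = (71.2/106.6)^(1/2) = 0.8173; K_d = K^(24/2) = 0.089.

K_d ≈ 0.089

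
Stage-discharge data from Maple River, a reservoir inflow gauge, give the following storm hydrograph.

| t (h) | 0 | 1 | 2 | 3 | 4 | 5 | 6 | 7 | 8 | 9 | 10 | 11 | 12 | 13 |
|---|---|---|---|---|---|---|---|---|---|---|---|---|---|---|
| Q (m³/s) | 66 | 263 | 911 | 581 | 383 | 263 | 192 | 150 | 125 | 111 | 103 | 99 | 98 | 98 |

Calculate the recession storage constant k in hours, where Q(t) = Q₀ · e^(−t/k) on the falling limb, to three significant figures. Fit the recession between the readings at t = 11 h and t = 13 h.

On the falling limb, Q drops from 99 to 98 m³/s between t = 11 h and t = 13 h (Δt = 2 h).
k = −Δt / ln(Q₂/Q₁) = −2 / ln(98/99) = 197 h.

k ≈ 197 h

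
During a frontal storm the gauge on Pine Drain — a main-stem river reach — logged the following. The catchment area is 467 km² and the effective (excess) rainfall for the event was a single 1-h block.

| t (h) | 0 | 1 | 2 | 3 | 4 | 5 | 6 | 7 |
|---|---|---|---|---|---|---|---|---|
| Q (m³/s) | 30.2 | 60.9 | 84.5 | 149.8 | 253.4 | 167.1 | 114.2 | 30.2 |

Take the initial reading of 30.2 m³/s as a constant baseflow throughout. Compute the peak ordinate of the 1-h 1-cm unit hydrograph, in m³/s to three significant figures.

Direct runoff: 0.0, 30.7, 54.3, 119.6, 223.2, 136.9, 84.0, 0.0 m³/s; ΣQ_DR = 648.7 m³/s, peak = 223.2 m³/s.
Runoff depth d = ΣQ_DR·Δt / A = 648.7 × 3600 / (467 km²) = 5.001 mm.
The 1-cm UH is the DRH scaled by (10 mm)/d, so U_p = 223.2 × 10/5.001 = 446 m³/s.

U_p ≈ 446 m³/s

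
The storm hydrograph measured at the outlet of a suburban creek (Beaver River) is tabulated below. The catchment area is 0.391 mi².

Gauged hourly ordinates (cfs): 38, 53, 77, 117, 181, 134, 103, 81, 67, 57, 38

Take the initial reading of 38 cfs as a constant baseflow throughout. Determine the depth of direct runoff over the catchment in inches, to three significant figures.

Direct runoff: 0.0, 15.0, 39.0, 79.0, 143.0, 96.0, 65.0, 43.0, 29.0, 19.0, 0.0 cfs; ΣQ_DR = 528.0 cfs.
V = ΣQ_DR · Δt = 528.0 × 3600 s = 1.901 × 10^6 ft³.
Over A = 0.391 mi², depth = V / A = 2.09 in.

d ≈ 2.09 in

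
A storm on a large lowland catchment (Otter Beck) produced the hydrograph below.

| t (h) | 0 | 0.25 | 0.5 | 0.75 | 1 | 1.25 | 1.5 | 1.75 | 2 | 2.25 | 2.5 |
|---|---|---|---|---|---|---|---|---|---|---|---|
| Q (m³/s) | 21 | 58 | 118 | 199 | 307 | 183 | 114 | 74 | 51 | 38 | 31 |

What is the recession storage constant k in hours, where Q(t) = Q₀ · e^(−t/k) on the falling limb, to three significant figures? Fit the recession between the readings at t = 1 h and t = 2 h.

k ≈ 0.557 h

On the falling limb, Q drops from 307 to 51 m³/s between t = 1 h and t = 2 h (Δt = 1 h).
k = −Δt / ln(Q₂/Q₁) = −1 / ln(51/307) = 0.557 h.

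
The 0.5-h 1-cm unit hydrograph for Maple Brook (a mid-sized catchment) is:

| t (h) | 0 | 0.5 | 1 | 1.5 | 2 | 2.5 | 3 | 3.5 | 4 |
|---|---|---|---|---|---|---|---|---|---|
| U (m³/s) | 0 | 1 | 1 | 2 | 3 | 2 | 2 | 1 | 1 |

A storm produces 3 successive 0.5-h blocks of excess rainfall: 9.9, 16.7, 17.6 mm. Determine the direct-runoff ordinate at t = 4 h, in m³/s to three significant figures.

By discrete convolution, Q_j = Σ (P_i / 10 mm) · U_{j−i}.
At t = 4 h (j=8): Q = (9.9/10)·1 + (16.7/10)·1 + (17.6/10)·2 = 6.18 m³/s.

Q ≈ 6.18 m³/s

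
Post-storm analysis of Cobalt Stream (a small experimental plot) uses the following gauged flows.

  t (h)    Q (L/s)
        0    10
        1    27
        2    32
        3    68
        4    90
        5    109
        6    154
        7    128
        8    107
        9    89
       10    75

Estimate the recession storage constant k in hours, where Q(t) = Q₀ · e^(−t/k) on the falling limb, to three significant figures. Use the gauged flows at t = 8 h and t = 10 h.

On the falling limb, Q drops from 107 to 75 L/s between t = 8 h and t = 10 h (Δt = 2 h).
k = −Δt / ln(Q₂/Q₁) = −2 / ln(75/107) = 5.63 h.

k ≈ 5.63 h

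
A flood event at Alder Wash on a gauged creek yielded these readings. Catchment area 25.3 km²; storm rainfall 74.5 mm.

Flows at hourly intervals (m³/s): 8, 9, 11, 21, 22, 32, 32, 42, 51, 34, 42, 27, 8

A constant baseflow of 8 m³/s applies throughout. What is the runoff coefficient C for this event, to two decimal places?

C ≈ 0.45

ΣQ_DR = 235.0 m³/s; V = ΣQ_DR·Δt = 8.460 × 10^5 m³.
Runoff depth d = V / A = 33.44 mm.
C = d / P = 33.44 / 74.5 = 0.45.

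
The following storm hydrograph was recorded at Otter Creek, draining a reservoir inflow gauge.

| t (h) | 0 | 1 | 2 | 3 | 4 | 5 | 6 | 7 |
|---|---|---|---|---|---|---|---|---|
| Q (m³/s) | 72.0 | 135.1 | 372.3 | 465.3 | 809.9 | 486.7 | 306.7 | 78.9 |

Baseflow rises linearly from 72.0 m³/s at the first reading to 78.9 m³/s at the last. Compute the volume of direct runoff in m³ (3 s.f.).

Direct-runoff ordinates (Q − Q_b): 0.00, 62.11, 298.33, 390.34, 733.96, 409.77, 228.79, 0.00 m³/s.
ΣQ_DR = 2123 m³/s.
With Δt = 1 h = 3600 s, V = ΣQ_DR · Δt = 2123 × 3600 = 7.64 × 10^6 m³.

V ≈ 7.64 × 10^6 m³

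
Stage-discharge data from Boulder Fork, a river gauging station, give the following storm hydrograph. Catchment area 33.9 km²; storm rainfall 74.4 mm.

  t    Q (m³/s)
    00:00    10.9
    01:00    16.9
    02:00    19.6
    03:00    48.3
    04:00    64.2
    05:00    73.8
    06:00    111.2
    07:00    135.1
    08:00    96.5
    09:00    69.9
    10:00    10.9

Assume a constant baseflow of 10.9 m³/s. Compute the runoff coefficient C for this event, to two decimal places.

C ≈ 0.77

ΣQ_DR = 537.4 m³/s; V = ΣQ_DR·Δt = 1.935 × 10^6 m³.
Runoff depth d = V / A = 57.07 mm.
C = d / P = 57.07 / 74.4 = 0.77.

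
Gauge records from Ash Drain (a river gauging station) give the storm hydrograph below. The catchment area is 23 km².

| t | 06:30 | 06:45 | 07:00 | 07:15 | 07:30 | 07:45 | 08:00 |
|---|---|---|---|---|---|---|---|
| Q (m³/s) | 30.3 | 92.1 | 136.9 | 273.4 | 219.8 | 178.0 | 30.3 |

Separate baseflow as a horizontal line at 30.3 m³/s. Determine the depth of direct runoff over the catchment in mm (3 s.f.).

d ≈ 29.3 mm

Direct runoff: 0.0, 61.8, 106.6, 243.1, 189.5, 147.7, 0.0 m³/s; ΣQ_DR = 748.7 m³/s.
V = ΣQ_DR · Δt = 748.7 × 900 s = 6.738 × 10^5 m³.
Over A = 23 km², depth = V / A = 29.3 mm.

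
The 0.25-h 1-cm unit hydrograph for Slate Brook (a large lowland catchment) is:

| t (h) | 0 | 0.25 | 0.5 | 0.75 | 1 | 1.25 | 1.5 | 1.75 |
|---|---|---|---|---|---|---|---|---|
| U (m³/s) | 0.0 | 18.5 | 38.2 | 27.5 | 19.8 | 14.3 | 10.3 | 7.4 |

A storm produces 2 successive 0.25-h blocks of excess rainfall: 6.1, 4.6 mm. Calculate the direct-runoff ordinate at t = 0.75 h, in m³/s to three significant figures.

Q ≈ 34.3 m³/s

By discrete convolution, Q_j = Σ (P_i / 10 mm) · U_{j−i}.
At t = 0.75 h (j=3): Q = (6.1/10)·27.5 + (4.6/10)·38.2 = 34.3 m³/s.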